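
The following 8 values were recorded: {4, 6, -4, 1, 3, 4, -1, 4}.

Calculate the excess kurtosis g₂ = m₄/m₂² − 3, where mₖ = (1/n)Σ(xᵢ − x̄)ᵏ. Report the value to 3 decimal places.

-0.478

x̄ = 2.1250
Σ(xᵢ − x̄)² = 74.8750 ⇒ m₂ = 9.35938
Σ(xᵢ − x̄)⁴ = 1767.5254 ⇒ m₄ = 220.94067
m₂² = 87.59790
g₂ = m₄/m₂² − 3 = 2.52221 − 3 ≈ -0.478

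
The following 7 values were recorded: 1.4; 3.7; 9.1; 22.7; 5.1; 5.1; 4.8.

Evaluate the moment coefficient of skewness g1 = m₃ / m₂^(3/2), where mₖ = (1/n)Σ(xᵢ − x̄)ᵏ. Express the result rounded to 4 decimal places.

1.6296

x̄ = (1.4 + 3.7 + 9.1 + 22.7 + 5.1 + 5.1 + 4.8) / 7 = 7.4143
deviations (xᵢ − x̄): -6.0143, -3.7143, 1.6857, 15.2857, -2.3143, -2.3143, -2.6143
Σ(xᵢ − x̄)² = 304.0086 ⇒ m₂ = 304.0086/7 = 43.42980
Σ(xᵢ − x̄)³ = 3264.8980 ⇒ m₃ = 3264.8980/7 = 466.41401
m₂^(3/2) = 43.42980^(1.5) = 286.20794
g1 = m₃ / m₂^(3/2) = 466.41401 / 286.20794 ≈ 1.6296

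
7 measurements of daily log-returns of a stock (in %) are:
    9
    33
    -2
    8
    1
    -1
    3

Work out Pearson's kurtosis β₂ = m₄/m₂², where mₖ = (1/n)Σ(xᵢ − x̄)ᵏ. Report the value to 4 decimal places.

4.1031

x̄ = 7.2857
Σ(xᵢ − x̄)² = 877.4286 ⇒ m₂ = 125.34694
Σ(xᵢ − x̄)⁴ = 451273.0437 ⇒ m₄ = 64467.57768
m₂² = 15711.85506
β₂ = m₄/m₂² = 64467.57768 / 15711.85506 ≈ 4.1031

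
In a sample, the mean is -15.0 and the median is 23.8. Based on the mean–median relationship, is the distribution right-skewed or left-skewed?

left-skewed

mean − median = -15.0 − 23.8 = -38.8
mean < median ⇒ the longer tail is on the left ⇒ left-skewed (negatively skewed).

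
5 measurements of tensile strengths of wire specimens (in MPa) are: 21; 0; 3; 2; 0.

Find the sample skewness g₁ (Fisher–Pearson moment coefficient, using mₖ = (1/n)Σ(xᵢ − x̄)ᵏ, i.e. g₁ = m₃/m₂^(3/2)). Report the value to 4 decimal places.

1.4219

x̄ = (21 + 0 + 3 + 2 + 0) / 5 = 5.2000
deviations (xᵢ − x̄): 15.8000, -5.2000, -2.2000, -3.2000, -5.2000
Σ(xᵢ − x̄)² = 318.8000 ⇒ m₂ = 318.8000/5 = 63.76000
Σ(xᵢ − x̄)³ = 3619.6800 ⇒ m₃ = 3619.6800/5 = 723.93600
m₂^(3/2) = 63.76000^(1.5) = 509.12270
g₁ = m₃ / m₂^(3/2) = 723.93600 / 509.12270 ≈ 1.4219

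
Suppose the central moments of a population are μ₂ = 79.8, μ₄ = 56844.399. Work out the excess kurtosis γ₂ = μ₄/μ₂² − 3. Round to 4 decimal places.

μ₂² = 79.8² = 6368.04000
μ₄/μ₂² = 56844.399 / 6368.04000 = 8.92651
γ₂ = 8.92651 − 3 ≈ 5.9265

5.9265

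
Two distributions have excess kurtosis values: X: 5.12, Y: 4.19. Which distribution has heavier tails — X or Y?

X

Higher excess kurtosis ⇒ heavier tails relative to the normal distribution.
5.12 vs 4.19: the larger is 5.12, so X has heavier tails.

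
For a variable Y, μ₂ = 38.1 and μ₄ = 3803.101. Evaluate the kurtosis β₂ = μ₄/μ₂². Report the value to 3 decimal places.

μ₂² = 38.1² = 1451.61000
μ₄/μ₂² = 3803.101 / 1451.61000 = 2.61992
β₂ ≈ 2.620

2.620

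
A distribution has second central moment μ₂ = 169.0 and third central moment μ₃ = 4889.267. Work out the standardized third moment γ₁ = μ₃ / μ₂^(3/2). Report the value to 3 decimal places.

σ = √μ₂ = √169.0 = 13.00000
σ³ = μ₂^(3/2) = 2197.00000
γ₁ = μ₃/σ³ = 4889.267 / 2197.00000 ≈ 2.225

2.225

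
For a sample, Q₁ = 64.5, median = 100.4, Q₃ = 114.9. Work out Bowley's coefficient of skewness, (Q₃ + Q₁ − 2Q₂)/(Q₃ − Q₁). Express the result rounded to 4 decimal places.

numerator: Q₃ + Q₁ − 2Q₂ = 114.9 + 64.5 − 2×100.4 = -21.4000
denominator: Q₃ − Q₁ = 114.9 − 64.5 = 50.4000
Bowley skewness = -21.4000 / 50.4000 ≈ -0.4246

-0.4246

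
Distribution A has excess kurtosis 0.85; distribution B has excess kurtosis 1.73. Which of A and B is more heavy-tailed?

B

Higher excess kurtosis ⇒ heavier tails relative to the normal distribution.
0.85 vs 1.73: the larger is 1.73, so B has heavier tails.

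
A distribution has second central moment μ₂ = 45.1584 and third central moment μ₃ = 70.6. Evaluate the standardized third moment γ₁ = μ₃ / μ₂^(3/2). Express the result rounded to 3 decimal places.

0.233

σ = √μ₂ = √45.1584 = 6.72000
σ³ = μ₂^(3/2) = 303.46445
γ₁ = μ₃/σ³ = 70.6 / 303.46445 ≈ 0.233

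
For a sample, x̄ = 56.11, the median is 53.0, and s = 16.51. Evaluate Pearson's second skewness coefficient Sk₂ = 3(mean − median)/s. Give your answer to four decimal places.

Sk₂ = 3(56.11 − 53.0) / 16.51 = 3 × 3.1100 / 16.51
    = 9.3300 / 16.51 ≈ 0.5651

0.5651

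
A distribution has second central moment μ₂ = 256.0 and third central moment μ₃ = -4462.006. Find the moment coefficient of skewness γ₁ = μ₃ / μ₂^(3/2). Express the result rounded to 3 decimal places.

-1.089

σ = √μ₂ = √256.0 = 16.00000
σ³ = μ₂^(3/2) = 4096.00000
γ₁ = μ₃/σ³ = -4462.006 / 4096.00000 ≈ -1.089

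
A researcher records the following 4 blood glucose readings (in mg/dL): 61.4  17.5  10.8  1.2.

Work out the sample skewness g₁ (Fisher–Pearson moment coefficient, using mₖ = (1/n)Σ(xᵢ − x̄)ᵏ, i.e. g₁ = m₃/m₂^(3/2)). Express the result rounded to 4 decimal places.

0.9376

x̄ = (61.4 + 17.5 + 10.8 + 1.2) / 4 = 22.7250
deviations (xᵢ − x̄): 38.6750, -5.2250, -11.9250, -21.5250
Σ(xᵢ − x̄)² = 2128.5875 ⇒ m₂ = 2128.5875/4 = 532.14688
Σ(xᵢ − x̄)³ = 46036.8169 ⇒ m₃ = 46036.8169/4 = 11509.20422
m₂^(3/2) = 532.14688^(1.5) = 12275.72849
g₁ = m₃ / m₂^(3/2) = 11509.20422 / 12275.72849 ≈ 0.9376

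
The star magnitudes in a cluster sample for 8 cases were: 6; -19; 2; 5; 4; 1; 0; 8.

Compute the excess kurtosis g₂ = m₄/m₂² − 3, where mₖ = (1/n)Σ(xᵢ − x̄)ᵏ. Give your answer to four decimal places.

2.0923

x̄ = 0.8750
Σ(xᵢ − x̄)² = 500.8750 ⇒ m₂ = 62.60938
Σ(xᵢ − x̄)⁴ = 159691.4629 ⇒ m₄ = 19961.43286
m₂² = 3919.93384
g₂ = m₄/m₂² − 3 = 5.09229 − 3 ≈ 2.0923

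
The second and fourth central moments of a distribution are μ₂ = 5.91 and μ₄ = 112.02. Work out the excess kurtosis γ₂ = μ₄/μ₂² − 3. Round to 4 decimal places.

μ₂² = 5.91² = 34.92810
μ₄/μ₂² = 112.02 / 34.92810 = 3.20716
γ₂ = 3.20716 − 3 ≈ 0.2072

0.2072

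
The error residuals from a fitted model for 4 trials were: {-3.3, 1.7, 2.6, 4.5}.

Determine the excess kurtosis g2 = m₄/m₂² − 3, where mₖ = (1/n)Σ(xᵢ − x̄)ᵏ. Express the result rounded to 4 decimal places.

x̄ = 1.3750
Σ(xᵢ − x̄)² = 33.2275 ⇒ m₂ = 8.30688
Σ(xᵢ − x̄)⁴ = 575.2988 ⇒ m₄ = 143.82470
m₂² = 69.00417
g2 = m₄/m₂² − 3 = 2.08429 − 3 ≈ -0.9157

-0.9157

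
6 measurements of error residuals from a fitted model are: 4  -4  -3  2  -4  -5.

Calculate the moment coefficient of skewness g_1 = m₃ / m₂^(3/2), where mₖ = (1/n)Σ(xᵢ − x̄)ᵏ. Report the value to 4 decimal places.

0.7062

x̄ = (4 - 4 - 3 + 2 - 4 - 5) / 6 = -1.6667
deviations (xᵢ − x̄): 5.6667, -2.3333, -1.3333, 3.6667, -2.3333, -3.3333
Σ(xᵢ − x̄)² = 69.3333 ⇒ m₂ = 69.3333/6 = 11.55556
Σ(xᵢ − x̄)³ = 166.4444 ⇒ m₃ = 166.4444/6 = 27.74074
m₂^(3/2) = 11.55556^(1.5) = 39.28134
g_1 = m₃ / m₂^(3/2) = 27.74074 / 39.28134 ≈ 0.7062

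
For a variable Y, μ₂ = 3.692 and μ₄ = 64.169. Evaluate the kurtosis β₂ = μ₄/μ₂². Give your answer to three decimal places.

μ₂² = 3.692² = 13.63086
μ₄/μ₂² = 64.169 / 13.63086 = 4.70763
β₂ ≈ 4.708

4.708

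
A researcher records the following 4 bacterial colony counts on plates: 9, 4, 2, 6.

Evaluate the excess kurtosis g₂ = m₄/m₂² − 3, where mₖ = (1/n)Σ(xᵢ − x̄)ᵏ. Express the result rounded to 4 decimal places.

-1.2555

x̄ = 5.2500
Σ(xᵢ − x̄)² = 26.7500 ⇒ m₂ = 6.68750
Σ(xᵢ − x̄)⁴ = 312.0781 ⇒ m₄ = 78.01953
m₂² = 44.72266
g₂ = m₄/m₂² − 3 = 1.74452 − 3 ≈ -1.2555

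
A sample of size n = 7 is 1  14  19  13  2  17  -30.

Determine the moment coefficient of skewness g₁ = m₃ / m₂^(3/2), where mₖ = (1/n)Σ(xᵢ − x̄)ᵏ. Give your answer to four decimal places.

x̄ = (1 + 14 + 19 + 13 + 2 + 17 - 30) / 7 = 5.1429
deviations (xᵢ − x̄): -4.1429, 8.8571, 13.8571, 7.8571, -3.1429, 11.8571, -35.1429
Σ(xᵢ − x̄)² = 1734.8571 ⇒ m₂ = 1734.8571/7 = 247.83673
Σ(xᵢ − x̄)³ = -37996.5306 ⇒ m₃ = -37996.5306/7 = -5428.07580
m₂^(3/2) = 247.83673^(1.5) = 3901.65188
g₁ = m₃ / m₂^(3/2) = -5428.07580 / 3901.65188 ≈ -1.3912

-1.3912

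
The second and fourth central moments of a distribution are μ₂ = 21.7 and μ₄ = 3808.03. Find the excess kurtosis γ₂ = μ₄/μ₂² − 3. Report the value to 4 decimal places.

μ₂² = 21.7² = 470.89000
μ₄/μ₂² = 3808.03 / 470.89000 = 8.08688
γ₂ = 8.08688 − 3 ≈ 5.0869

5.0869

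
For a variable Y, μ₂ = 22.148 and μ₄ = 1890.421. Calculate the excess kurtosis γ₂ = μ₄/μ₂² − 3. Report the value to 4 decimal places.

μ₂² = 22.148² = 490.53390
μ₄/μ₂² = 1890.421 / 490.53390 = 3.85380
γ₂ = 3.85380 − 3 ≈ 0.8538

0.8538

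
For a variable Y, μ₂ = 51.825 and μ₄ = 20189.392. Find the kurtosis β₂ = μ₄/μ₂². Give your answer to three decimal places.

7.517

μ₂² = 51.825² = 2685.83063
μ₄/μ₂² = 20189.392 / 2685.83063 = 7.51700
β₂ ≈ 7.517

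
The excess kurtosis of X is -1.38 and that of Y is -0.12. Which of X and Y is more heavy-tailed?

Y

Higher excess kurtosis ⇒ heavier tails relative to the normal distribution.
-1.38 vs -0.12: the larger is -0.12, so Y has heavier tails.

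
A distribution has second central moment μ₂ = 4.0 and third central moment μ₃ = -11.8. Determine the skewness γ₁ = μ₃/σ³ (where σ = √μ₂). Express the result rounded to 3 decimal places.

-1.475

σ = √μ₂ = √4.0 = 2.00000
σ³ = μ₂^(3/2) = 8.00000
γ₁ = μ₃/σ³ = -11.8 / 8.00000 ≈ -1.475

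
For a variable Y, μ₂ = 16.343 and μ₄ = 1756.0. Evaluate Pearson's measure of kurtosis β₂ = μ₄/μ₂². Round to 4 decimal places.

6.5745

μ₂² = 16.343² = 267.09365
μ₄/μ₂² = 1756.0 / 267.09365 = 6.57447
β₂ ≈ 6.5745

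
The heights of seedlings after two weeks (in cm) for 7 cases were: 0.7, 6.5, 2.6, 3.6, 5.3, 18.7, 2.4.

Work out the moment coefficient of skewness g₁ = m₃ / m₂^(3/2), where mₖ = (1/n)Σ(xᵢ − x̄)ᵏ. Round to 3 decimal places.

x̄ = (0.7 + 6.5 + 2.6 + 3.6 + 5.3 + 18.7 + 2.4) / 7 = 5.6857
deviations (xᵢ − x̄): -4.9857, 0.8143, -3.0857, -2.0857, -0.3857, 13.0143, -3.2857
Σ(xᵢ − x̄)² = 219.7086 ⇒ m₂ = 219.7086/7 = 31.38694
Σ(xᵢ − x̄)³ = 2006.8751 ⇒ m₃ = 2006.8751/7 = 286.69644
m₂^(3/2) = 31.38694^(1.5) = 175.84233
g₁ = m₃ / m₂^(3/2) = 286.69644 / 175.84233 ≈ 1.630

1.630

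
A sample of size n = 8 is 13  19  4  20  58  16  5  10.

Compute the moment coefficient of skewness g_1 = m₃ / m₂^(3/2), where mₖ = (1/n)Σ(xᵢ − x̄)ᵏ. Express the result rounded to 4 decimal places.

x̄ = (13 + 19 + 4 + 20 + 58 + 16 + 5 + 10) / 8 = 18.1250
deviations (xᵢ − x̄): -5.1250, 0.8750, -14.1250, 1.8750, 39.8750, -2.1250, -13.1250, -8.1250
Σ(xᵢ − x̄)² = 2062.8750 ⇒ m₂ = 2062.8750/8 = 257.85938
Σ(xᵢ − x̄)³ = 57649.4063 ⇒ m₃ = 57649.4063/8 = 7206.17578
m₂^(3/2) = 257.85938^(1.5) = 4140.70593
g_1 = m₃ / m₂^(3/2) = 7206.17578 / 4140.70593 ≈ 1.7403

1.7403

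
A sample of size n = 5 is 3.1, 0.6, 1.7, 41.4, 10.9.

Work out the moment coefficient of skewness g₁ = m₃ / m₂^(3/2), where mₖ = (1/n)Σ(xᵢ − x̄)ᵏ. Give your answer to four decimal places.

x̄ = (3.1 + 0.6 + 1.7 + 41.4 + 10.9) / 5 = 11.5400
deviations (xᵢ − x̄): -8.4400, -10.9400, -9.8400, 29.8600, -0.6400
Σ(xᵢ − x̄)² = 1179.7720 ⇒ m₂ = 1179.7720/5 = 235.95440
Σ(xᵢ − x̄)³ = 23760.1850 ⇒ m₃ = 23760.1850/5 = 4752.03701
m₂^(3/2) = 235.95440^(1.5) = 3624.45006
g₁ = m₃ / m₂^(3/2) = 4752.03701 / 3624.45006 ≈ 1.3111

1.3111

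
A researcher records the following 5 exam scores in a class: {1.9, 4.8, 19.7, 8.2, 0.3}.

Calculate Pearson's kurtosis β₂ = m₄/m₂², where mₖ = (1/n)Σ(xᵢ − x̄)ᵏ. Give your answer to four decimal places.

x̄ = 6.9800
Σ(xᵢ − x̄)² = 238.4680 ⇒ m₂ = 47.69360
Σ(xᵢ − x̄)⁴ = 28860.6517 ⇒ m₄ = 5772.13035
m₂² = 2274.67948
β₂ = m₄/m₂² = 5772.13035 / 2274.67948 ≈ 2.5376

2.5376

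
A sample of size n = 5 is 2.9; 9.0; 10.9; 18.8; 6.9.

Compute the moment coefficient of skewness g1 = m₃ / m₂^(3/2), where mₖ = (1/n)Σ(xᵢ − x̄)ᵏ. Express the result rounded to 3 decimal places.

0.572

x̄ = (2.9 + 9.0 + 10.9 + 18.8 + 6.9) / 5 = 9.7000
deviations (xᵢ − x̄): -6.8000, -0.7000, 1.2000, 9.1000, -2.8000
Σ(xᵢ − x̄)² = 138.8200 ⇒ m₂ = 138.8200/5 = 27.76400
Σ(xᵢ − x̄)³ = 418.5720 ⇒ m₃ = 418.5720/5 = 83.71440
m₂^(3/2) = 27.76400^(1.5) = 146.29283
g1 = m₃ / m₂^(3/2) = 83.71440 / 146.29283 ≈ 0.572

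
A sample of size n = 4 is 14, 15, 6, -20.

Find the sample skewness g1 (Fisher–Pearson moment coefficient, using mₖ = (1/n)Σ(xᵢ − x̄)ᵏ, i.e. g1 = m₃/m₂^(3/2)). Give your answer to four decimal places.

x̄ = (14 + 15 + 6 - 20) / 4 = 3.7500
deviations (xᵢ − x̄): 10.2500, 11.2500, 2.2500, -23.7500
Σ(xᵢ − x̄)² = 800.7500 ⇒ m₂ = 800.7500/4 = 200.18750
Σ(xᵢ − x̄)³ = -10884.3750 ⇒ m₃ = -10884.3750/4 = -2721.09375
m₂^(3/2) = 200.18750^(1.5) = 2832.40553
g1 = m₃ / m₂^(3/2) = -2721.09375 / 2832.40553 ≈ -0.9607

-0.9607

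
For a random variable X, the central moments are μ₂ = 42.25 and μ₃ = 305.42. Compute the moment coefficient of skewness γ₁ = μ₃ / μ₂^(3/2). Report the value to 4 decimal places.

1.1121

σ = √μ₂ = √42.25 = 6.50000
σ³ = μ₂^(3/2) = 274.62500
γ₁ = μ₃/σ³ = 305.42 / 274.62500 ≈ 1.1121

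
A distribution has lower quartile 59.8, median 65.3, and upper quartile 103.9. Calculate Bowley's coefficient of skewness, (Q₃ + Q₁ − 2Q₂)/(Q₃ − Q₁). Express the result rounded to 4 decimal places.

0.7506

numerator: Q₃ + Q₁ − 2Q₂ = 103.9 + 59.8 − 2×65.3 = 33.1000
denominator: Q₃ − Q₁ = 103.9 − 59.8 = 44.1000
Bowley skewness = 33.1000 / 44.1000 ≈ 0.7506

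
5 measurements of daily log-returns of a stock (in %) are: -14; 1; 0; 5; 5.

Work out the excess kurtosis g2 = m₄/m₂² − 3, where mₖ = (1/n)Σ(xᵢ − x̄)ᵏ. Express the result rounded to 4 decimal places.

x̄ = -0.6000
Σ(xᵢ − x̄)² = 245.2000 ⇒ m₂ = 49.04000
Σ(xᵢ − x̄)⁴ = 34215.3760 ⇒ m₄ = 6843.07520
m₂² = 2404.92160
g2 = m₄/m₂² − 3 = 2.84545 − 3 ≈ -0.1546

-0.1546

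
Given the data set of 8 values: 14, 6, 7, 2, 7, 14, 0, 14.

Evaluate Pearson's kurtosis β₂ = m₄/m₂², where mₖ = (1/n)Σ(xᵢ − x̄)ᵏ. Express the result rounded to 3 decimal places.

x̄ = 8.0000
Σ(xᵢ − x̄)² = 214.0000 ⇒ m₂ = 26.75000
Σ(xᵢ − x̄)⁴ = 9298.0000 ⇒ m₄ = 1162.25000
m₂² = 715.56250
β₂ = m₄/m₂² = 1162.25000 / 715.56250 ≈ 1.624

1.624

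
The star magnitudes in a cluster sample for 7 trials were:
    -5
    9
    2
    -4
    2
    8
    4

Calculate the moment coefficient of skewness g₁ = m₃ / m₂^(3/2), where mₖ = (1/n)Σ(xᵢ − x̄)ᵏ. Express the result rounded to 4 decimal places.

-0.1631

x̄ = (-5 + 9 + 2 - 4 + 2 + 8 + 4) / 7 = 2.2857
deviations (xᵢ − x̄): -7.2857, 6.7143, -0.2857, -6.2857, -0.2857, 5.7143, 1.7143
Σ(xᵢ − x̄)² = 173.4286 ⇒ m₂ = 173.4286/7 = 24.77551
Σ(xᵢ − x̄)³ = -140.8163 ⇒ m₃ = -140.8163/7 = -20.11662
m₂^(3/2) = 24.77551^(1.5) = 123.32011
g₁ = m₃ / m₂^(3/2) = -20.11662 / 123.32011 ≈ -0.1631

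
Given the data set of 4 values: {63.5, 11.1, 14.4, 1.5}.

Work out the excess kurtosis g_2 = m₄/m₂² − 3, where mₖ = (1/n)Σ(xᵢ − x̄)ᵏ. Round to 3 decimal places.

-0.756

x̄ = 22.6250
Σ(xᵢ − x̄)² = 2317.5075 ⇒ m₂ = 579.37688
Σ(xᵢ − x̄)⁴ = 3012830.0355 ⇒ m₄ = 753207.50886
m₂² = 335677.56328
g_2 = m₄/m₂² − 3 = 2.24384 − 3 ≈ -0.756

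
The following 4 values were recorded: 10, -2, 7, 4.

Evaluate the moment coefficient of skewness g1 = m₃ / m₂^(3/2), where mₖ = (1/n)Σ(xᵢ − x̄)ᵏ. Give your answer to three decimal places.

x̄ = (10 - 2 + 7 + 4) / 4 = 4.7500
deviations (xᵢ − x̄): 5.2500, -6.7500, 2.2500, -0.7500
Σ(xᵢ − x̄)² = 78.7500 ⇒ m₂ = 78.7500/4 = 19.68750
Σ(xᵢ − x̄)³ = -151.8750 ⇒ m₃ = -151.8750/4 = -37.96875
m₂^(3/2) = 19.68750^(1.5) = 87.35462
g1 = m₃ / m₂^(3/2) = -37.96875 / 87.35462 ≈ -0.435

-0.435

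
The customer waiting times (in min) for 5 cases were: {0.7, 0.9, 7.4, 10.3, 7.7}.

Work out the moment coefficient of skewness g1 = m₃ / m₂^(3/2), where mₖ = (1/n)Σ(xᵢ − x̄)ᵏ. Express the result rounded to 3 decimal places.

x̄ = (0.7 + 0.9 + 7.4 + 10.3 + 7.7) / 5 = 5.4000
deviations (xᵢ − x̄): -4.7000, -4.5000, 2.0000, 4.9000, 2.3000
Σ(xᵢ − x̄)² = 75.6400 ⇒ m₂ = 75.6400/5 = 15.12800
Σ(xᵢ − x̄)³ = -57.1320 ⇒ m₃ = -57.1320/5 = -11.42640
m₂^(3/2) = 15.12800^(1.5) = 58.83995
g1 = m₃ / m₂^(3/2) = -11.42640 / 58.83995 ≈ -0.194

-0.194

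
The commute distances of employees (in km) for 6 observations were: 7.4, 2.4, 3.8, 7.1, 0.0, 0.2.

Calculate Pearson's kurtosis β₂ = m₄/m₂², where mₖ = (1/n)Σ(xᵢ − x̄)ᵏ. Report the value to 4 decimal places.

1.4552

x̄ = 3.4833
Σ(xᵢ − x̄)² = 52.6083 ⇒ m₂ = 8.76806
Σ(xᵢ − x̄)⁴ = 671.2441 ⇒ m₄ = 111.87402
m₂² = 76.87880
β₂ = m₄/m₂² = 111.87402 / 76.87880 ≈ 1.4552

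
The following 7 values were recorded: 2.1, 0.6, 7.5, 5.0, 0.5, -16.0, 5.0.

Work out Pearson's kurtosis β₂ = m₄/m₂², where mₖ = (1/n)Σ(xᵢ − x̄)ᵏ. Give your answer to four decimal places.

x̄ = 0.6714
Σ(xᵢ − x̄)² = 364.1143 ⇒ m₂ = 52.01633
Σ(xᵢ − x̄)⁴ = 80129.2958 ⇒ m₄ = 11447.04226
m₂² = 2705.69823
β₂ = m₄/m₂² = 11447.04226 / 2705.69823 ≈ 4.2307

4.2307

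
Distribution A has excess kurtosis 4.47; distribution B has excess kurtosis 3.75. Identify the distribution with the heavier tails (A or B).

A

Higher excess kurtosis ⇒ heavier tails relative to the normal distribution.
4.47 vs 3.75: the larger is 4.47, so A has heavier tails.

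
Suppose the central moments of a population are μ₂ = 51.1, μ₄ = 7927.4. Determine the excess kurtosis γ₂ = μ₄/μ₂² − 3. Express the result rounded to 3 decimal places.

μ₂² = 51.1² = 2611.21000
μ₄/μ₂² = 7927.4 / 2611.21000 = 3.03591
γ₂ = 3.03591 − 3 ≈ 0.036

0.036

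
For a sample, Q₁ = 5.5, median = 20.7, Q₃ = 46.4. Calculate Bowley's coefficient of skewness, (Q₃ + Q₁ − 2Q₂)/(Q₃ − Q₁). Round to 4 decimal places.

numerator: Q₃ + Q₁ − 2Q₂ = 46.4 + 5.5 − 2×20.7 = 10.5000
denominator: Q₃ − Q₁ = 46.4 − 5.5 = 40.9000
Bowley skewness = 10.5000 / 40.9000 ≈ 0.2567

0.2567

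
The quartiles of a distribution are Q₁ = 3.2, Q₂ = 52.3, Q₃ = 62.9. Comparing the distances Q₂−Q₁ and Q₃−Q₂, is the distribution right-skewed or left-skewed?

left-skewed

Q₂ − Q₁ = 49.1;  Q₃ − Q₂ = 10.6
Q₂ − Q₁ > Q₃ − Q₂ ⇒ the lower half is more spread out ⇒ left-skewed.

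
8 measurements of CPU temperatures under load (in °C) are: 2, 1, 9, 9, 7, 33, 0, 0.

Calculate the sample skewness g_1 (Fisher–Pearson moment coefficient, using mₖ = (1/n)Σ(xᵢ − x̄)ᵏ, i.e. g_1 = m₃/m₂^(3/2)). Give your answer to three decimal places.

x̄ = (2 + 1 + 9 + 9 + 7 + 33 + 0 + 0) / 8 = 7.6250
deviations (xᵢ − x̄): -5.6250, -6.6250, 1.3750, 1.3750, -0.6250, 25.3750, -7.6250, -7.6250
Σ(xᵢ − x̄)² = 839.8750 ⇒ m₂ = 839.8750/8 = 104.98438
Σ(xᵢ − x̄)³ = 14988.2813 ⇒ m₃ = 14988.2813/8 = 1873.53516
m₂^(3/2) = 104.98438^(1.5) = 1075.68968
g_1 = m₃ / m₂^(3/2) = 1873.53516 / 1075.68968 ≈ 1.742

1.742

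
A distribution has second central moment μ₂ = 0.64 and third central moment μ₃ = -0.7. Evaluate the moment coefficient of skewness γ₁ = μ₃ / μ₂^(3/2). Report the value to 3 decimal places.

-1.367

σ = √μ₂ = √0.64 = 0.80000
σ³ = μ₂^(3/2) = 0.51200
γ₁ = μ₃/σ³ = -0.7 / 0.51200 ≈ -1.367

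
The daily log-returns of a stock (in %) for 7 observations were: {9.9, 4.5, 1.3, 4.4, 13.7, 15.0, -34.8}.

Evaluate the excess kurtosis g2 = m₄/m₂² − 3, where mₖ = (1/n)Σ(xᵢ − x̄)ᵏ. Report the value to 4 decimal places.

1.3837

x̄ = 2.0000
Σ(xᵢ − x̄)² = 1735.0400 ⇒ m₂ = 247.86286
Σ(xᵢ − x̄)⁴ = 1885233.3380 ⇒ m₄ = 269319.04829
m₂² = 61435.99595
g2 = m₄/m₂² − 3 = 4.38373 − 3 ≈ 1.3837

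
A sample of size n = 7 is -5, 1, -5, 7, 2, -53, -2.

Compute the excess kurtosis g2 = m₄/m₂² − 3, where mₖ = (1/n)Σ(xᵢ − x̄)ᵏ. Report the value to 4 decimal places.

1.7826

x̄ = -7.8571
Σ(xᵢ − x̄)² = 2484.8571 ⇒ m₂ = 354.97959
Σ(xᵢ − x̄)⁴ = 4218573.8484 ⇒ m₄ = 602653.40691
m₂² = 126010.51062
g2 = m₄/m₂² − 3 = 4.78256 − 3 ≈ 1.7826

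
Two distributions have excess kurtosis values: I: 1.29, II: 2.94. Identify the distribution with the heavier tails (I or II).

II

Higher excess kurtosis ⇒ heavier tails relative to the normal distribution.
1.29 vs 2.94: the larger is 2.94, so II has heavier tails.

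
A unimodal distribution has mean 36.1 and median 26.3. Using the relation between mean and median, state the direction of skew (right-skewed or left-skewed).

right-skewed

mean − median = 36.1 − 26.3 = 9.8
mean > median ⇒ the longer tail is on the right ⇒ right-skewed (positively skewed).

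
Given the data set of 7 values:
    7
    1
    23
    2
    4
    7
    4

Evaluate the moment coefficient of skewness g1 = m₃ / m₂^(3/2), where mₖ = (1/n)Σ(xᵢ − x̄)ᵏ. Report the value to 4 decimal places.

1.6600

x̄ = (7 + 1 + 23 + 2 + 4 + 7 + 4) / 7 = 6.8571
deviations (xᵢ − x̄): 0.1429, -5.8571, 16.1429, -4.8571, -2.8571, 0.1429, -2.8571
Σ(xᵢ − x̄)² = 334.8571 ⇒ m₂ = 334.8571/7 = 47.83673
Σ(xᵢ − x̄)³ = 3844.5306 ⇒ m₃ = 3844.5306/7 = 549.21866
m₂^(3/2) = 47.83673^(1.5) = 330.85850
g1 = m₃ / m₂^(3/2) = 549.21866 / 330.85850 ≈ 1.6600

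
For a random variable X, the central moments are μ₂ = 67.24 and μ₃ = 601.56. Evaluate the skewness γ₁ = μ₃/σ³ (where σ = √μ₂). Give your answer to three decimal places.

1.091

σ = √μ₂ = √67.24 = 8.20000
σ³ = μ₂^(3/2) = 551.36800
γ₁ = μ₃/σ³ = 601.56 / 551.36800 ≈ 1.091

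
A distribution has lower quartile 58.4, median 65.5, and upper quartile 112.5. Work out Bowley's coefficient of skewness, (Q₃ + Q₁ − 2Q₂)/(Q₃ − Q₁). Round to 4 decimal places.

0.7375

numerator: Q₃ + Q₁ − 2Q₂ = 112.5 + 58.4 − 2×65.5 = 39.9000
denominator: Q₃ − Q₁ = 112.5 − 58.4 = 54.1000
Bowley skewness = 39.9000 / 54.1000 ≈ 0.7375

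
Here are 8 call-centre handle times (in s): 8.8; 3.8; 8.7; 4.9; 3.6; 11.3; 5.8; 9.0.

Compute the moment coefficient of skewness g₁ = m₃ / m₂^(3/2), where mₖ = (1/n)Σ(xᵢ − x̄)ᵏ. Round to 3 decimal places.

0.116

x̄ = (8.8 + 3.8 + 8.7 + 4.9 + 3.6 + 11.3 + 5.8 + 9.0) / 8 = 6.9875
deviations (xᵢ − x̄): 1.8125, -3.1875, 1.7125, -2.0875, -3.3875, 4.3125, -1.1875, 2.0125
Σ(xᵢ − x̄)² = 56.2688 ⇒ m₂ = 56.2688/8 = 7.03359
Σ(xᵢ − x̄)³ = 17.3011 ⇒ m₃ = 17.3011/8 = 2.16264
m₂^(3/2) = 7.03359^(1.5) = 18.65374
g₁ = m₃ / m₂^(3/2) = 2.16264 / 18.65374 ≈ 0.116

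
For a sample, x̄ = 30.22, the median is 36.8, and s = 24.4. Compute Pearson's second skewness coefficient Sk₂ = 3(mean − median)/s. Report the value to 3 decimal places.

-0.809

Sk₂ = 3(30.22 − 36.8) / 24.4 = 3 × -6.5800 / 24.4
    = -19.7400 / 24.4 ≈ -0.809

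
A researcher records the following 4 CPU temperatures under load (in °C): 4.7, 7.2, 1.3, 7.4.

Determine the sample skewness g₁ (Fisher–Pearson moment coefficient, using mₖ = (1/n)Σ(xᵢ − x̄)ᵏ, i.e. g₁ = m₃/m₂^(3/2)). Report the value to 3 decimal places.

x̄ = (4.7 + 7.2 + 1.3 + 7.4) / 4 = 5.1500
deviations (xᵢ − x̄): -0.4500, 2.0500, -3.8500, 2.2500
Σ(xᵢ − x̄)² = 24.2900 ⇒ m₂ = 24.2900/4 = 6.07250
Σ(xᵢ − x̄)³ = -37.1520 ⇒ m₃ = -37.1520/4 = -9.28800
m₂^(3/2) = 6.07250^(1.5) = 14.96412
g₁ = m₃ / m₂^(3/2) = -9.28800 / 14.96412 ≈ -0.621

-0.621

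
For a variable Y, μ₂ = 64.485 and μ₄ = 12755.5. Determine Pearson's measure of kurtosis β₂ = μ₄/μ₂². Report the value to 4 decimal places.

μ₂² = 64.485² = 4158.31523
μ₄/μ₂² = 12755.5 / 4158.31523 = 3.06747
β₂ ≈ 3.0675

3.0675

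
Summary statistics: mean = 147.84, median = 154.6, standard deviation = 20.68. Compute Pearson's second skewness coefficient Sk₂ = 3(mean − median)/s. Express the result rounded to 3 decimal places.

Sk₂ = 3(147.84 − 154.6) / 20.68 = 3 × -6.7600 / 20.68
    = -20.2800 / 20.68 ≈ -0.981

-0.981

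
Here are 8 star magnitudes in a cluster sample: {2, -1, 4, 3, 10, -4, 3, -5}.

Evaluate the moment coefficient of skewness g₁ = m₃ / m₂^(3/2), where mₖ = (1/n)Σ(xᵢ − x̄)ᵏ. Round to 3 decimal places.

0.247

x̄ = (2 - 1 + 4 + 3 + 10 - 4 + 3 - 5) / 8 = 1.5000
deviations (xᵢ − x̄): 0.5000, -2.5000, 2.5000, 1.5000, 8.5000, -5.5000, 1.5000, -6.5000
Σ(xᵢ − x̄)² = 162.0000 ⇒ m₂ = 162.0000/8 = 20.25000
Σ(xᵢ − x̄)³ = 180.0000 ⇒ m₃ = 180.0000/8 = 22.50000
m₂^(3/2) = 20.25000^(1.5) = 91.12500
g₁ = m₃ / m₂^(3/2) = 22.50000 / 91.12500 ≈ 0.247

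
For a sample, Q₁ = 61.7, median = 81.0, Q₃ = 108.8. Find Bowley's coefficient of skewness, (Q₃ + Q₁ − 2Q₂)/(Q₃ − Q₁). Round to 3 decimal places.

numerator: Q₃ + Q₁ − 2Q₂ = 108.8 + 61.7 − 2×81.0 = 8.5000
denominator: Q₃ − Q₁ = 108.8 − 61.7 = 47.1000
Bowley skewness = 8.5000 / 47.1000 ≈ 0.180

0.180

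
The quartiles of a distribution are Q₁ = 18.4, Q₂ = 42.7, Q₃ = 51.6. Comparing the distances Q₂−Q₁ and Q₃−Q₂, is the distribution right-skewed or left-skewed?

Q₂ − Q₁ = 24.3;  Q₃ − Q₂ = 8.9
Q₂ − Q₁ > Q₃ − Q₂ ⇒ the lower half is more spread out ⇒ left-skewed.

left-skewed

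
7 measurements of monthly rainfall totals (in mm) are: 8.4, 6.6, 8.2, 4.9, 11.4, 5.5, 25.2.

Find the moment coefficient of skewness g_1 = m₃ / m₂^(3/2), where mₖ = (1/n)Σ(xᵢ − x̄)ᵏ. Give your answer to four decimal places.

1.6657

x̄ = (8.4 + 6.6 + 8.2 + 4.9 + 11.4 + 5.5 + 25.2) / 7 = 10.0286
deviations (xᵢ − x̄): -1.6286, -3.4286, -1.8286, -5.1286, 1.3714, -4.5286, 15.1714
Σ(xᵢ − x̄)² = 296.6143 ⇒ m₂ = 296.6143/7 = 42.37347
Σ(xᵢ − x̄)³ = 3216.1198 ⇒ m₃ = 3216.1198/7 = 459.44568
m₂^(3/2) = 42.37347^(1.5) = 275.82971
g_1 = m₃ / m₂^(3/2) = 459.44568 / 275.82971 ≈ 1.6657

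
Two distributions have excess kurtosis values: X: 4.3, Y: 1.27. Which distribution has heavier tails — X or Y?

Higher excess kurtosis ⇒ heavier tails relative to the normal distribution.
4.3 vs 1.27: the larger is 4.3, so X has heavier tails.

X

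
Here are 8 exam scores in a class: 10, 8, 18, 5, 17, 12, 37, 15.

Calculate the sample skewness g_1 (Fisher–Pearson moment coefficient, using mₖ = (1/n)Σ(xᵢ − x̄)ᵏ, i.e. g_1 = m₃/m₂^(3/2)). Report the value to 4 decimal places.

1.3858

x̄ = (10 + 8 + 18 + 5 + 17 + 12 + 37 + 15) / 8 = 15.2500
deviations (xᵢ − x̄): -5.2500, -7.2500, 2.7500, -10.2500, 1.7500, -3.2500, 21.7500, -0.2500
Σ(xᵢ − x̄)² = 679.5000 ⇒ m₂ = 679.5000/8 = 84.93750
Σ(xᵢ − x̄)³ = 8678.2500 ⇒ m₃ = 8678.2500/8 = 1084.78125
m₂^(3/2) = 84.93750^(1.5) = 782.79711
g_1 = m₃ / m₂^(3/2) = 1084.78125 / 782.79711 ≈ 1.3858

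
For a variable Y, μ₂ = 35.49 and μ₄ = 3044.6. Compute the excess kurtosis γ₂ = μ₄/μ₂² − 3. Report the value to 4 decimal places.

μ₂² = 35.49² = 1259.54010
μ₄/μ₂² = 3044.6 / 1259.54010 = 2.41723
γ₂ = 2.41723 − 3 ≈ -0.5828

-0.5828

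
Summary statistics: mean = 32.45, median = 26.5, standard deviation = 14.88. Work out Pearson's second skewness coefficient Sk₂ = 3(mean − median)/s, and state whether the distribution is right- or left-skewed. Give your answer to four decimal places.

Sk₂ = 3(32.45 − 26.5) / 14.88 = 3 × 5.9500 / 14.88
    = 17.8500 / 14.88 ≈ 1.1996
Sk₂ > 0 ⇒ mean > median ⇒ right-skewed (positive skew).

1.1996, right-skewed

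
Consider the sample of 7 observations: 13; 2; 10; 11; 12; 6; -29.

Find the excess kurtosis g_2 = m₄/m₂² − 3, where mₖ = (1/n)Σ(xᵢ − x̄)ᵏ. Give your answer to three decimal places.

1.553

x̄ = 3.5714
Σ(xᵢ − x̄)² = 1325.7143 ⇒ m₂ = 189.38776
Σ(xᵢ − x̄)⁴ = 1143248.1283 ⇒ m₄ = 163321.16118
m₂² = 35867.72178
g_2 = m₄/m₂² − 3 = 4.55343 − 3 ≈ 1.553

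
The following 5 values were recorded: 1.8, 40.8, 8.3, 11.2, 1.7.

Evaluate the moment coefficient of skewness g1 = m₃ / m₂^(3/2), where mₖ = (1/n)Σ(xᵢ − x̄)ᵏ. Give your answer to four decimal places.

1.2655

x̄ = (1.8 + 40.8 + 8.3 + 11.2 + 1.7) / 5 = 12.7600
deviations (xᵢ − x̄): -10.9600, 28.0400, -4.4600, -1.5600, -11.0600
Σ(xᵢ − x̄)² = 1051.0120 ⇒ m₂ = 1051.0120/5 = 210.20240
Σ(xᵢ − x̄)³ = 19284.2698 ⇒ m₃ = 19284.2698/5 = 3856.85395
m₂^(3/2) = 210.20240^(1.5) = 3047.58976
g1 = m₃ / m₂^(3/2) = 3856.85395 / 3047.58976 ≈ 1.2655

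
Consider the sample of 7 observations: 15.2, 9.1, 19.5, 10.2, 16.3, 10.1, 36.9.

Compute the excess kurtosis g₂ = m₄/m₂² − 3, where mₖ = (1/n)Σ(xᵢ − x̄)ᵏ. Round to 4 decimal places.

0.8127

x̄ = 16.7571
Σ(xᵢ − x̄)² = 561.8371 ⇒ m₂ = 80.26245
Σ(xᵢ − x̄)⁴ = 171933.5683 ⇒ m₄ = 24561.93833
m₂² = 6442.06072
g₂ = m₄/m₂² − 3 = 3.81275 − 3 ≈ 0.8127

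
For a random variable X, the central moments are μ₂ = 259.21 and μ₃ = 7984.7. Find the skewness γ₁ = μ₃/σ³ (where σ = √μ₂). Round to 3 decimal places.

1.913

σ = √μ₂ = √259.21 = 16.10000
σ³ = μ₂^(3/2) = 4173.28100
γ₁ = μ₃/σ³ = 7984.7 / 4173.28100 ≈ 1.913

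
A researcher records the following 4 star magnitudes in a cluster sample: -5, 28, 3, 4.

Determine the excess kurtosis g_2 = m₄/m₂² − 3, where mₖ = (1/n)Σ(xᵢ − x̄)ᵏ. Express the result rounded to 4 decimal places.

x̄ = 7.5000
Σ(xᵢ − x̄)² = 609.0000 ⇒ m₂ = 152.25000
Σ(xᵢ − x̄)⁴ = 201584.2500 ⇒ m₄ = 50396.06250
m₂² = 23180.06250
g_2 = m₄/m₂² − 3 = 2.17411 − 3 ≈ -0.8259

-0.8259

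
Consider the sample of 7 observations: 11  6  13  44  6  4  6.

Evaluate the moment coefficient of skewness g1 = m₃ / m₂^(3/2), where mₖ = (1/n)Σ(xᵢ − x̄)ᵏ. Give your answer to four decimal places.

x̄ = (11 + 6 + 13 + 44 + 6 + 4 + 6) / 7 = 12.8571
deviations (xᵢ − x̄): -1.8571, -6.8571, 0.1429, 31.1429, -6.8571, -8.8571, -6.8571
Σ(xᵢ − x̄)² = 1192.8571 ⇒ m₂ = 1192.8571/7 = 170.40816
Σ(xᵢ − x̄)³ = 28536.2449 ⇒ m₃ = 28536.2449/7 = 4076.60641
m₂^(3/2) = 170.40816^(1.5) = 2224.51630
g1 = m₃ / m₂^(3/2) = 4076.60641 / 2224.51630 ≈ 1.8326

1.8326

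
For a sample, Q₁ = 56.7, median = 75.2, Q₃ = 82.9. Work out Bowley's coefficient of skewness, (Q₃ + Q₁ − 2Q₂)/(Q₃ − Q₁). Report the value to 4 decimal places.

-0.4122

numerator: Q₃ + Q₁ − 2Q₂ = 82.9 + 56.7 − 2×75.2 = -10.8000
denominator: Q₃ − Q₁ = 82.9 − 56.7 = 26.2000
Bowley skewness = -10.8000 / 26.2000 ≈ -0.4122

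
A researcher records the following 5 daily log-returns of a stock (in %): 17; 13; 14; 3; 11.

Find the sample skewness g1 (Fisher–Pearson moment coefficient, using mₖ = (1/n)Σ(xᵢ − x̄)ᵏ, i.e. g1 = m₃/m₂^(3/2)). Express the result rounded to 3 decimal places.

x̄ = (17 + 13 + 14 + 3 + 11) / 5 = 11.6000
deviations (xᵢ − x̄): 5.4000, 1.4000, 2.4000, -8.6000, -0.6000
Σ(xᵢ − x̄)² = 111.2000 ⇒ m₂ = 111.2000/5 = 22.24000
Σ(xᵢ − x̄)³ = -462.2400 ⇒ m₃ = -462.2400/5 = -92.44800
m₂^(3/2) = 22.24000^(1.5) = 104.88229
g1 = m₃ / m₂^(3/2) = -92.44800 / 104.88229 ≈ -0.881

-0.881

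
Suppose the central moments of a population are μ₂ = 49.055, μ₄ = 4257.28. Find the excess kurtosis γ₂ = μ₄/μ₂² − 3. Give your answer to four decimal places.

-1.2308

μ₂² = 49.055² = 2406.39303
μ₄/μ₂² = 4257.28 / 2406.39303 = 1.76915
γ₂ = 1.76915 − 3 ≈ -1.2308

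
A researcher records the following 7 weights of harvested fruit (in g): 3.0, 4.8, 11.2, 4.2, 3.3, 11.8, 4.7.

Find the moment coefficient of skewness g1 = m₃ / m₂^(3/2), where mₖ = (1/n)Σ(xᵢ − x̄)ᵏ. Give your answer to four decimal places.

0.8493

x̄ = (3.0 + 4.8 + 11.2 + 4.2 + 3.3 + 11.8 + 4.7) / 7 = 6.1429
deviations (xᵢ − x̄): -3.1429, -1.3429, 5.0571, -1.9429, -2.8429, 5.6571, -1.4429
Σ(xᵢ − x̄)² = 83.1971 ⇒ m₂ = 83.1971/7 = 11.88531
Σ(xᵢ − x̄)³ = 243.6037 ⇒ m₃ = 243.6037/7 = 34.80052
m₂^(3/2) = 11.88531^(1.5) = 40.97468
g1 = m₃ / m₂^(3/2) = 34.80052 / 40.97468 ≈ 0.8493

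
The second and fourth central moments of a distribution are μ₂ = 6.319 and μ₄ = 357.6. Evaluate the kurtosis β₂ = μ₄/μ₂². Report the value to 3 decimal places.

8.956

μ₂² = 6.319² = 39.92976
μ₄/μ₂² = 357.6 / 39.92976 = 8.95573
β₂ ≈ 8.956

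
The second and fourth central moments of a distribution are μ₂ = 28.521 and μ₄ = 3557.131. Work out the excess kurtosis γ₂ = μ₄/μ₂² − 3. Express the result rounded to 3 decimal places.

1.373

μ₂² = 28.521² = 813.44744
μ₄/μ₂² = 3557.131 / 813.44744 = 4.37291
γ₂ = 4.37291 − 3 ≈ 1.373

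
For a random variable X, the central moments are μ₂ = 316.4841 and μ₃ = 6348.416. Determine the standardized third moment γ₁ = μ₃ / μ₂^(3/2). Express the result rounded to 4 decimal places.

1.1276

σ = √μ₂ = √316.4841 = 17.79000
σ³ = μ₂^(3/2) = 5630.25214
γ₁ = μ₃/σ³ = 6348.416 / 5630.25214 ≈ 1.1276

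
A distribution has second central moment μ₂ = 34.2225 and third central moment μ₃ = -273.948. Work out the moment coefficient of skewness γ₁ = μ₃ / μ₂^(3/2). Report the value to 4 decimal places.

-1.3684

σ = √μ₂ = √34.2225 = 5.85000
σ³ = μ₂^(3/2) = 200.20162
γ₁ = μ₃/σ³ = -273.948 / 200.20162 ≈ -1.3684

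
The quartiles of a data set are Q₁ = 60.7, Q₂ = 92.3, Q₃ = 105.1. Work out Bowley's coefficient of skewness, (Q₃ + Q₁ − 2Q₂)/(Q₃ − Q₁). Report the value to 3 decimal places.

-0.423

numerator: Q₃ + Q₁ − 2Q₂ = 105.1 + 60.7 − 2×92.3 = -18.8000
denominator: Q₃ − Q₁ = 105.1 − 60.7 = 44.4000
Bowley skewness = -18.8000 / 44.4000 ≈ -0.423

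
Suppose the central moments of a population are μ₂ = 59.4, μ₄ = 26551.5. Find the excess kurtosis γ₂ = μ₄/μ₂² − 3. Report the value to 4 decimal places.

4.5252

μ₂² = 59.4² = 3528.36000
μ₄/μ₂² = 26551.5 / 3528.36000 = 7.52517
γ₂ = 7.52517 − 3 ≈ 4.5252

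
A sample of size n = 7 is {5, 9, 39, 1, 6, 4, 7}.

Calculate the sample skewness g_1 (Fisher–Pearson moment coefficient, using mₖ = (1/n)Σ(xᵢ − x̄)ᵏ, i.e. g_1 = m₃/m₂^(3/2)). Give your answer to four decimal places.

x̄ = (5 + 9 + 39 + 1 + 6 + 4 + 7) / 7 = 10.1429
deviations (xᵢ − x̄): -5.1429, -1.1429, 28.8571, -9.1429, -4.1429, -6.1429, -3.1429
Σ(xᵢ − x̄)² = 1008.8571 ⇒ m₂ = 1008.8571/7 = 144.12245
Σ(xᵢ − x̄)³ = 22794.6122 ⇒ m₃ = 22794.6122/7 = 3256.37318
m₂^(3/2) = 144.12245^(1.5) = 1730.20455
g_1 = m₃ / m₂^(3/2) = 3256.37318 / 1730.20455 ≈ 1.8821

1.8821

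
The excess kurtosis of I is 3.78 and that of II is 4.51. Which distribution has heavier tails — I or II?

II

Higher excess kurtosis ⇒ heavier tails relative to the normal distribution.
3.78 vs 4.51: the larger is 4.51, so II has heavier tails.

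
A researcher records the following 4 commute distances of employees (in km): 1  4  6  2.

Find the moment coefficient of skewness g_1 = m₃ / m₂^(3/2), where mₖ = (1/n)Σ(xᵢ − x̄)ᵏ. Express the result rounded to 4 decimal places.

0.2780

x̄ = (1 + 4 + 6 + 2) / 4 = 3.2500
deviations (xᵢ − x̄): -2.2500, 0.7500, 2.7500, -1.2500
Σ(xᵢ − x̄)² = 14.7500 ⇒ m₂ = 14.7500/4 = 3.68750
Σ(xᵢ − x̄)³ = 7.8750 ⇒ m₃ = 7.8750/4 = 1.96875
m₂^(3/2) = 3.68750^(1.5) = 7.08106
g_1 = m₃ / m₂^(3/2) = 1.96875 / 7.08106 ≈ 0.2780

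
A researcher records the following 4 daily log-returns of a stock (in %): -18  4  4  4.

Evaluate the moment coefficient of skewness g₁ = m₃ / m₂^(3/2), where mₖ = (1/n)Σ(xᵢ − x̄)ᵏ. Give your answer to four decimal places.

x̄ = (-18 + 4 + 4 + 4) / 4 = -1.5000
deviations (xᵢ − x̄): -16.5000, 5.5000, 5.5000, 5.5000
Σ(xᵢ − x̄)² = 363.0000 ⇒ m₂ = 363.0000/4 = 90.75000
Σ(xᵢ − x̄)³ = -3993.0000 ⇒ m₃ = -3993.0000/4 = -998.25000
m₂^(3/2) = 90.75000^(1.5) = 864.50986
g₁ = m₃ / m₂^(3/2) = -998.25000 / 864.50986 ≈ -1.1547

-1.1547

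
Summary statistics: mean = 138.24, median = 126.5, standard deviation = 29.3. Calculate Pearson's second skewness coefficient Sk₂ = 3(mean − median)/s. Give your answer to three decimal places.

Sk₂ = 3(138.24 − 126.5) / 29.3 = 3 × 11.7400 / 29.3
    = 35.2200 / 29.3 ≈ 1.202

1.202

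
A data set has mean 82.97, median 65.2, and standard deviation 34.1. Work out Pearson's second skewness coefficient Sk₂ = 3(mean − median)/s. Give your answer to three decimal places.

Sk₂ = 3(82.97 − 65.2) / 34.1 = 3 × 17.7700 / 34.1
    = 53.3100 / 34.1 ≈ 1.563

1.563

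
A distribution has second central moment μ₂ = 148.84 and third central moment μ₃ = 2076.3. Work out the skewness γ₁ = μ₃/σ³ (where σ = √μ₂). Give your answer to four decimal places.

σ = √μ₂ = √148.84 = 12.20000
σ³ = μ₂^(3/2) = 1815.84800
γ₁ = μ₃/σ³ = 2076.3 / 1815.84800 ≈ 1.1434

1.1434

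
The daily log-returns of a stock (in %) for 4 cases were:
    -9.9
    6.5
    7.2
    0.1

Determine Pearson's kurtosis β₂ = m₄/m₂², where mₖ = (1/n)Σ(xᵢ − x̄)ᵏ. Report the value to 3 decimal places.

1.852

x̄ = 0.9750
Σ(xᵢ − x̄)² = 188.3075 ⇒ m₂ = 47.07688
Σ(xᵢ − x̄)⁴ = 16420.7690 ⇒ m₄ = 4105.19224
m₂² = 2216.23216
β₂ = m₄/m₂² = 4105.19224 / 2216.23216 ≈ 1.852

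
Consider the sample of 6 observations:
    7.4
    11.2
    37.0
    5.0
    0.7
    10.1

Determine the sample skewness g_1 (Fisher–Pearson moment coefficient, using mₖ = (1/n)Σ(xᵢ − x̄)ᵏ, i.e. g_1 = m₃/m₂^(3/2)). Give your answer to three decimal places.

1.440

x̄ = (7.4 + 11.2 + 37.0 + 5.0 + 0.7 + 10.1) / 6 = 11.9000
deviations (xᵢ − x̄): -4.5000, -0.7000, 25.1000, -6.9000, -11.2000, -1.8000
Σ(xᵢ − x̄)² = 827.0400 ⇒ m₂ = 827.0400/6 = 137.84000
Σ(xᵢ − x̄)³ = 13982.5140 ⇒ m₃ = 13982.5140/6 = 2330.41900
m₂^(3/2) = 137.84000^(1.5) = 1618.31439
g_1 = m₃ / m₂^(3/2) = 2330.41900 / 1618.31439 ≈ 1.440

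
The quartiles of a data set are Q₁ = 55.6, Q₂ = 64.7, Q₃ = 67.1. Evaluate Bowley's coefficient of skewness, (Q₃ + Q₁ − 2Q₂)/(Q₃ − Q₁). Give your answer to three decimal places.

numerator: Q₃ + Q₁ − 2Q₂ = 67.1 + 55.6 − 2×64.7 = -6.7000
denominator: Q₃ − Q₁ = 67.1 − 55.6 = 11.5000
Bowley skewness = -6.7000 / 11.5000 ≈ -0.583

-0.583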